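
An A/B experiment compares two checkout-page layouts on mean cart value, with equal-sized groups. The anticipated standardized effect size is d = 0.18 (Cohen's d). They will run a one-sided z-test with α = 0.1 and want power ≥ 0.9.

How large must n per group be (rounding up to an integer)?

For power 0.9 need Φ(δ − z_{0.1}) = 0.9, so δ = z_{0.1} + z_{0.10} = 1.282 + 1.282 = 2.563.
δ = d·√(n/2) ⇒ n = 2(δ/d)² = 2 × (2.563 / 0.18)² = 405.52.
Round up to the next whole unit.

n = 406 per group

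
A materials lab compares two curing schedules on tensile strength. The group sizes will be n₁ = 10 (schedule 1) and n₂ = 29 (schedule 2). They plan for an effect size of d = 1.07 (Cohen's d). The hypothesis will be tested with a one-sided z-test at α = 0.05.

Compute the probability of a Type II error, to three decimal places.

Noncentrality parameter: δ = d / √(1/n₁ + 1/n₂) = 1.07 / √(1/10 + 1/29) = 2.9178
Critical value for a one-sided test at α = 0.05: z_α = 1.645.
Power = P(Z > 1.645 − δ) = Φ(1.273) = 0.8985.
Type II error: β = 1 − power = 1 − 0.8985 = 0.1015.

β ≈ 0.102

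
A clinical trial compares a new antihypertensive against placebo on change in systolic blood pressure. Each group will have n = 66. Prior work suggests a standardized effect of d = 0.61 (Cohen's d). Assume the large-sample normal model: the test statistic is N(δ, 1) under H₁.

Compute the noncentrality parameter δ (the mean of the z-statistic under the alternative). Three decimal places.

δ ≈ 3.504

δ = d·√(n/2) = 0.61 × √(66/2) = 3.5042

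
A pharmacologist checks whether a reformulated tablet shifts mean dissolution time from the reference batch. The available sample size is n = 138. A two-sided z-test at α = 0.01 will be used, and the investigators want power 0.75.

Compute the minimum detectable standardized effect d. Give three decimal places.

Need Φ(δ − 2.576) = 0.75, so δ = 2.576 + 0.674 = 3.250.
(The second rejection-region term Φ(−δ − z_{α/2}) is negligible and dropped.)
δ = d·√n ⇒ d = δ/√n = 3.250/√138 = 0.2767.

d ≈ 0.277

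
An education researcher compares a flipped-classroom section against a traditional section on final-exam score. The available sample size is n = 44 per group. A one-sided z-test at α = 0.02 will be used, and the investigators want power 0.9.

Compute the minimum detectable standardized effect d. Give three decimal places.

Required noncentrality: δ = z_{0.02} + z_{0.10} = 2.054 + 1.282 = 3.335.
δ = d·√(n/2) ⇒ d = δ/√(n/2) = 3.335/√(44/2) = 0.7111.

d ≈ 0.711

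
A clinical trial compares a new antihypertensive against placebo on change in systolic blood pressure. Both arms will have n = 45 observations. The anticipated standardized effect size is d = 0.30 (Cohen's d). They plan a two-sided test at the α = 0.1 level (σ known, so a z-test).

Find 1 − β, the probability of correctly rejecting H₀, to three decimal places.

Power ≈ 0.413

Noncentrality parameter: δ = d·√(n/2) = 0.30 × √(45/2) = 1.4230
Critical value for a two-sided test at α = 0.1: z_{α/2} = 1.645.
Power = Φ(δ − 1.645) + Φ(−δ − 1.645) = Φ(-0.222) + Φ(-3.068) = 0.4122 + 0.0011 = 0.4133.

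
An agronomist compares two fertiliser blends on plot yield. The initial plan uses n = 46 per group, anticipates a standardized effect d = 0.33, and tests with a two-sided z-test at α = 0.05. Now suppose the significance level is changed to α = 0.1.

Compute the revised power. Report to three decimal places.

δ = d·√(n/2) = 0.33 × √(46/2) = 1.5826 (unchanged). New critical value: z_{0.05} = 1.645.
Revised power = Φ(δ − 1.645) + Φ(−δ − 1.645) = Φ(-0.062) + Φ(-3.227) = 0.4752 + 0.0006 = 0.4758.

Power ≈ 0.476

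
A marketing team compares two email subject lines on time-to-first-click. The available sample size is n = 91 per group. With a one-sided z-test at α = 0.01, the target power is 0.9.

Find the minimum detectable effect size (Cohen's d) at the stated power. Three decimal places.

d ≈ 0.535

Required noncentrality: δ = z_{0.01} + z_{0.10} = 2.326 + 1.282 = 3.608.
δ = d·√(n/2) ⇒ d = δ/√(n/2) = 3.608/√(91/2) = 0.5349.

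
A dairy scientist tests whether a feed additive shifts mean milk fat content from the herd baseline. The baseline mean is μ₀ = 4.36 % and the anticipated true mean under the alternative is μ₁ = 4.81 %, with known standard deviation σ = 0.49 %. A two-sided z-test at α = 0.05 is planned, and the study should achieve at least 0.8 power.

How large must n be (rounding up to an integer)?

Standardized effect: d = |μ₁ − μ₀| / σ = |4.81 − 4.36| / 0.49 = 0.9184
Set Φ(δ − 1.960) = 0.8; then δ − 1.960 = Φ⁻¹(0.8) = 0.842, giving δ = 2.802.
(Ignoring the negligible lower-tail rejection probability gives the usual closed-form inversion.)
δ = d·√n ⇒ n = (δ/d)² = (2.802 / 0.9184)² = 9.31.
Rounding up, n = 10.

n = 10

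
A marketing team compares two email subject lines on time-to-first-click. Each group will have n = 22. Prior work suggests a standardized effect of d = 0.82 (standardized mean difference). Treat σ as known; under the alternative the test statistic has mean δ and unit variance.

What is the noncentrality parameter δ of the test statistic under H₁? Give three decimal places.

δ = d·√(n/2) = 0.82 × √(22/2) = 2.7196

δ ≈ 2.720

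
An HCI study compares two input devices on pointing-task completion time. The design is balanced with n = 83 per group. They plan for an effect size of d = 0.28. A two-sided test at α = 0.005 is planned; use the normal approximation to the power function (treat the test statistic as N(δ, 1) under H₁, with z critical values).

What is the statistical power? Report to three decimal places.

Noncentrality parameter: δ = d·√(n/2) = 0.28 × √(83/2) = 1.8038
Critical value for a two-sided test at α = 0.005: z_{α/2} = 2.807.
Power = Φ(δ − 2.807) + Φ(−δ − 2.807) = Φ(-1.003) + Φ(-4.611) = 0.1579 + 0.0000 = 0.1579.

Power ≈ 0.158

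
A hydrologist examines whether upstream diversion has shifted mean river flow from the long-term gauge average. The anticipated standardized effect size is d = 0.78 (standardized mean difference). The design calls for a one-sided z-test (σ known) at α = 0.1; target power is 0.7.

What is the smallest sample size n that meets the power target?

Set Φ(δ − 1.282) = 0.7; then δ − 1.282 = Φ⁻¹(0.7) = 0.524, giving δ = 1.806.
δ = d·√n ⇒ n = (δ/d)² = (1.806 / 0.78)² = 5.36.
Round up to the next whole unit.

n = 6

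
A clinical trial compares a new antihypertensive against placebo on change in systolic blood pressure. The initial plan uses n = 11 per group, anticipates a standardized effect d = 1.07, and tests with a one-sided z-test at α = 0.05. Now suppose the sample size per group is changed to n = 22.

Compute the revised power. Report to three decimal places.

With n = 22 per group: δ = d·√(n/2) = 1.07 × √(22/2) = 3.5488. Critical value z_{0.05} = 1.645.
Revised power = Φ(δ − 1.645) = Φ(1.904) = 0.9715.

Power ≈ 0.972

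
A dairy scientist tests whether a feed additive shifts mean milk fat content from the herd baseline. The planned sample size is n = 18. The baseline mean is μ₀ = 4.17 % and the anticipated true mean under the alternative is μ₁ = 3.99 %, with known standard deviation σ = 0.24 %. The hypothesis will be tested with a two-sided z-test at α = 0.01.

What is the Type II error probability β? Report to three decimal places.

β ≈ 0.272

Standardized effect: d = |μ₁ − μ₀| / σ = |3.99 − 4.17| / 0.24 = 0.7500
Noncentrality parameter: δ = d·√n = 0.7500 × √18 = 3.1820
Critical value for a two-sided test at α = 0.01: z_{α/2} = 2.576.
Power = Φ(δ − 2.576) + Φ(−δ − 2.576) = Φ(0.606) + Φ(-5.758) = 0.7278 + 0.0000 = 0.7278.
Type II error: β = 1 − power = 1 − 0.7278 = 0.2722.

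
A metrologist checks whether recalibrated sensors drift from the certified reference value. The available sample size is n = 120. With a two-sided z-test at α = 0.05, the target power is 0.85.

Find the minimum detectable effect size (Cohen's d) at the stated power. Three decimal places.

d ≈ 0.274

Need Φ(δ − 1.960) = 0.85, so δ = 1.960 + 1.036 = 2.996.
(The second rejection-region term Φ(−δ − z_{α/2}) is negligible and dropped.)
δ = d·√n ⇒ d = δ/√n = 2.996/√120 = 0.2735.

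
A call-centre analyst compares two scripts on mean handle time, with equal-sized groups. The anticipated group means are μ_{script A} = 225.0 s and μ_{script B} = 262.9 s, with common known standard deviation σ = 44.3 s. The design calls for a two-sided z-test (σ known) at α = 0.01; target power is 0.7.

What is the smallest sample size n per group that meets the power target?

n = 27 per group

Standardized effect: d = |μ_{script A} − μ_{script B}| / σ = |225.0 − 262.9| / 44.3 = 0.8555
For power 0.7 need Φ(δ − z_{0.005}) = 0.7, so δ = z_{0.005} + z_{0.30} = 2.576 + 0.524 = 3.100.
(For δ > 0 the lower-tail rejection region contributes negligibly to power, so the one-term inversion is standard.)
δ = d·√(n/2) ⇒ n = 2(δ/d)² = 2 × (3.100 / 0.8555)² = 26.26.
Round up to the next whole unit.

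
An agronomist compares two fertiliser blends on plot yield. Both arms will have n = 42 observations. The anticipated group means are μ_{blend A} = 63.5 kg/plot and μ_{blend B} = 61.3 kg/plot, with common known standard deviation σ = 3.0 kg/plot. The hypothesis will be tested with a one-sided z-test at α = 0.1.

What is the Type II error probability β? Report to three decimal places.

Standardized effect: d = |μ_{blend A} − μ_{blend B}| / σ = |63.5 − 61.3| / 3.0 = 0.7333
Noncentrality parameter: δ = d·√(n/2) = 0.7333 × √(42/2) = 3.3606
One-sided α = 0.1 → critical value z_{0.1} = 1.282.
Power = P(Z > 1.282 − δ) = Φ(2.079) = 0.9812.
Type II error: β = 1 − power = 1 − 0.9812 = 0.0188.

β ≈ 0.019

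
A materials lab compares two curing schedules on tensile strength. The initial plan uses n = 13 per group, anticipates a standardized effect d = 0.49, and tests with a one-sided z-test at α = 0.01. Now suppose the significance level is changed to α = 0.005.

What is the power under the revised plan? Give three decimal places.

Power ≈ 0.092

δ = d·√(n/2) = 0.49 × √(13/2) = 1.2493 (unchanged). New critical value: z_{0.005} = 2.576.
Revised power = P(Z > 2.576 − δ) = Φ(-1.327) = 0.0923.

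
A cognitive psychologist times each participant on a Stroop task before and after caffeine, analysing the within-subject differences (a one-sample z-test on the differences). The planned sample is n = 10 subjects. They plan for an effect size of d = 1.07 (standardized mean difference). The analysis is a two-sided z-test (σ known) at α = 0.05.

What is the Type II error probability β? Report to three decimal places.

Noncentrality parameter: δ = d·√n = 1.07 × √10 = 3.3836
Critical value for a two-sided test at α = 0.05: z_{α/2} = 1.960.
Power = Φ(δ − 1.960) + Φ(−δ − 1.960) = Φ(1.424) + Φ(-5.344) = 0.9227 + 0.0000 = 0.9227.
Type II error: β = 1 − power = 1 − 0.9227 = 0.0773.

β ≈ 0.077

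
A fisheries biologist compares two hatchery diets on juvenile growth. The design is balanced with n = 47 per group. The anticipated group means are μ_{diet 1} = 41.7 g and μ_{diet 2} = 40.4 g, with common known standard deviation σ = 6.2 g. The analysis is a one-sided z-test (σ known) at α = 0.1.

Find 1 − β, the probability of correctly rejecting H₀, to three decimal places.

Standardized effect: d = |μ_{diet 1} − μ_{diet 2}| / σ = |41.7 − 40.4| / 6.2 = 0.2097
Noncentrality parameter: δ = d·√(n/2) = 0.2097 × √(47/2) = 1.0164
Critical value for a one-sided test at α = 0.1: z_α = 1.282.
Power = Φ(δ − 1.282) = Φ(-0.265) = 0.3955.

Power ≈ 0.395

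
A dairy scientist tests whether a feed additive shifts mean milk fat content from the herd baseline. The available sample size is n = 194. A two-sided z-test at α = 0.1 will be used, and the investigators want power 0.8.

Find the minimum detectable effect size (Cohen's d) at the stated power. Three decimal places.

Required noncentrality: δ = z_{0.05} + z_{0.20} = 1.645 + 0.842 = 2.486.
(Lower-tail contribution to power is negligible for δ > 0.)
δ = d·√n ⇒ d = δ/√n = 2.486/√194 = 0.1785.

d ≈ 0.179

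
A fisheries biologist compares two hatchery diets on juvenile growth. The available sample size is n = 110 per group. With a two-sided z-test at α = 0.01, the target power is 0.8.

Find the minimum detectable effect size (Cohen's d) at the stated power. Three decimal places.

d ≈ 0.461

Need Φ(δ − 2.576) = 0.8, so δ = 2.576 + 0.842 = 3.417.
(The second rejection-region term Φ(−δ − z_{α/2}) is negligible and dropped.)
δ = d·√(n/2) ⇒ d = δ/√(n/2) = 3.417/√(110/2) = 0.4608.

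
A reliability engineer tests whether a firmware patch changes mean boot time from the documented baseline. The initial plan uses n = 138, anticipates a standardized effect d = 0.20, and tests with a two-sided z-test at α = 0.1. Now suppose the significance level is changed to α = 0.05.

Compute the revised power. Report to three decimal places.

Power ≈ 0.652

δ = d·√n = 0.20 × √138 = 2.3495 (unchanged). New critical value: z_{0.025} = 1.960.
Revised power = Φ(δ − 1.960) + Φ(−δ − 1.960) = Φ(0.390) + Φ(-4.309) = 0.6515 + 0.0000 = 0.6516.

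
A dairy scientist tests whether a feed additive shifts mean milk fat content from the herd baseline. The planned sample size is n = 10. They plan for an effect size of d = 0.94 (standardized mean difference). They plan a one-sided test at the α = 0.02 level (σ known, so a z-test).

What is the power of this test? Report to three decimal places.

Power ≈ 0.821

Noncentrality parameter: δ = d·√n = 0.94 × √10 = 2.9725
One-sided α = 0.02 → critical value z_{0.02} = 2.054.
Power = P(Z > 2.054 − δ) = Φ(0.919) = 0.8209.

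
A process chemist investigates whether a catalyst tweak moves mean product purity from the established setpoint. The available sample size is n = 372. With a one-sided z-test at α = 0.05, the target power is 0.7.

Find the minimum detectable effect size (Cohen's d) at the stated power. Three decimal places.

d ≈ 0.112

Required noncentrality: δ = z_{0.05} + z_{0.30} = 1.645 + 0.524 = 2.169.
δ = d·√n ⇒ d = δ/√n = 2.169/√372 = 0.1125.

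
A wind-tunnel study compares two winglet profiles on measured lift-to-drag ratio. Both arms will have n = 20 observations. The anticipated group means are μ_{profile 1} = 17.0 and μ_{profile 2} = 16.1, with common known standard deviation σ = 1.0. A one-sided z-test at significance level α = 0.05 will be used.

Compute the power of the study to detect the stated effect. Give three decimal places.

Power ≈ 0.885

Standardized effect: d = |μ_{profile 1} − μ_{profile 2}| / σ = |17.0 − 16.1| / 1.0 = 0.9000
Noncentrality parameter: λ = d·√(n/2) = 0.9000 × √(20/2) = 2.8460
One-sided α = 0.05 → critical value z_{0.05} = 1.645.
Power = Φ(λ − 1.645) = Φ(1.201) = 0.8852.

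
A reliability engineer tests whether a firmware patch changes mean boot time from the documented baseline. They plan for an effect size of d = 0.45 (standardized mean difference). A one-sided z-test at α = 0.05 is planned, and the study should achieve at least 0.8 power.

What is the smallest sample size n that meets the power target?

n = 31

For power 0.8 need Φ(δ − z_{0.05}) = 0.8, so δ = z_{0.05} + z_{0.20} = 1.645 + 0.842 = 2.486.
δ = d·√n ⇒ n = (δ/d)² = (2.486 / 0.45)² = 30.53.
Round up to the next whole unit.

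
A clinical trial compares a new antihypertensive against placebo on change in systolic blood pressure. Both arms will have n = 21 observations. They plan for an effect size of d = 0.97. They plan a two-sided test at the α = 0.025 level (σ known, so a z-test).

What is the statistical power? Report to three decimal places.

Noncentrality parameter: δ = d·√(n/2) = 0.97 × √(21/2) = 3.1432
Critical value for a two-sided test at α = 0.025: z_{α/2} = 2.241.
Power = Φ(δ − 2.241) + Φ(−δ − 2.241) = Φ(0.902) + Φ(-5.385) = 0.8164 + 0.0000 = 0.8164.

Power ≈ 0.816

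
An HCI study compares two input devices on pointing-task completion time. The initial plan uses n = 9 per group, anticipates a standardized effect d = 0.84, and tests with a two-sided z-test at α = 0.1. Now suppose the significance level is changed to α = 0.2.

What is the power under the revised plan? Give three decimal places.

Power ≈ 0.693

δ = d·√(n/2) = 0.84 × √(9/2) = 1.7819 (unchanged). New critical value: z_{0.1} = 1.282.
Revised power = Φ(δ − 1.282) + Φ(−δ − 1.282) = Φ(0.500) + Φ(-3.063) = 0.6916 + 0.0011 = 0.6927.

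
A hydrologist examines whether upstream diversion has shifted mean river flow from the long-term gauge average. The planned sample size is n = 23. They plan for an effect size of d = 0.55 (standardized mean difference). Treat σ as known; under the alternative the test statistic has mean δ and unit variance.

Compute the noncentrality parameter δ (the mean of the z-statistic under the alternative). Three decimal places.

The noncentrality parameter scales effect size by the design's sample-size factor: δ = d·√n = 0.55 × √23 = 2.6377

δ ≈ 2.638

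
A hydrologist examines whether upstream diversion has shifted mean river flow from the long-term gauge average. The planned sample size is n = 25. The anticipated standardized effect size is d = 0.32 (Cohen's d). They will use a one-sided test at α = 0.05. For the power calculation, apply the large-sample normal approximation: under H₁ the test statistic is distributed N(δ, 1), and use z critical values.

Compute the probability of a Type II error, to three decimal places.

β ≈ 0.518

Noncentrality parameter: δ = d·√n = 0.32 × √25 = 1.6000
Critical value for a one-sided test at α = 0.05: z_α = 1.645.
Power = Φ(δ − 1.645) = Φ(-0.045) = 0.4821.
Type II error: β = 1 − power = 1 − 0.4821 = 0.5179.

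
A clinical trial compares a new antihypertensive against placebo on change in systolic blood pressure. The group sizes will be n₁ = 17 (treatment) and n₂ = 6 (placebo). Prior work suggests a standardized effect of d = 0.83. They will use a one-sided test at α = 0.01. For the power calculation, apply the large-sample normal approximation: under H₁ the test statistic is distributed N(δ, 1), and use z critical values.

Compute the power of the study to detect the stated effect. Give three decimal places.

Power ≈ 0.281

Noncentrality parameter: δ = d / √(1/n₁ + 1/n₂) = 0.83 / √(1/17 + 1/6) = 1.7479
One-sided α = 0.01 → critical value z_{0.01} = 2.326.
Power = Φ(δ − 2.326) = Φ(-0.578) = 0.2815.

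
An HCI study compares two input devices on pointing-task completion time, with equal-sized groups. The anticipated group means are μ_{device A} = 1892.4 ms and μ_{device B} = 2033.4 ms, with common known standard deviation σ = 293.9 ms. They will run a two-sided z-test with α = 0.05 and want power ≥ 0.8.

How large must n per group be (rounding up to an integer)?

Standardized effect: d = |μ_{device A} − μ_{device B}| / σ = |1892.4 − 2033.4| / 293.9 = 0.4798
Set Φ(δ − 1.960) = 0.8; then δ − 1.960 = Φ⁻¹(0.8) = 0.842, giving δ = 2.802.
(For δ > 0 the lower-tail rejection region contributes negligibly to power, so the one-term inversion is standard.)
δ = d·√(n/2) ⇒ n = 2(δ/d)² = 2 × (2.802 / 0.4798)² = 68.20.
Rounding up, n = 69 per group.

n = 69 per group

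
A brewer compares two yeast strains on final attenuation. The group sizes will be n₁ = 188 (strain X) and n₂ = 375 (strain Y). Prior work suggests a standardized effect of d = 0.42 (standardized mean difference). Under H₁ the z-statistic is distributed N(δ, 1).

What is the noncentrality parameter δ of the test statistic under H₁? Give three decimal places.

The noncentrality parameter scales effect size by the design's sample-size factor: δ = d / √(1/n₁ + 1/n₂) = 0.42 / √(1/188 + 1/375) = 4.6999

δ ≈ 4.700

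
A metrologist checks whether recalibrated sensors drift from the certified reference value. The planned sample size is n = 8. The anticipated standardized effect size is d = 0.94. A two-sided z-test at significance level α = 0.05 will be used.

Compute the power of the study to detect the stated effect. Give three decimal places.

Power ≈ 0.758

Noncentrality parameter: δ = d·√n = 0.94 × √8 = 2.6587
Two-sided α = 0.05 → critical value z_{0.025} = 1.960.
Power = Φ(δ − 1.960) + Φ(−δ − 1.960) = Φ(0.699) + Φ(-4.619) = 0.7576 + 0.0000 = 0.7577.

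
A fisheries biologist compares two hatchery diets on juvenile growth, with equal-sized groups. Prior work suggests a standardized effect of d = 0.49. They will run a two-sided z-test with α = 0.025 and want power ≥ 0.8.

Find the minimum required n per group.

n = 80 per group

For power 0.8 need Φ(δ − z_{0.0125}) = 0.8, so δ = z_{0.0125} + z_{0.20} = 2.241 + 0.842 = 3.083.
(Ignoring the negligible lower-tail rejection probability gives the usual closed-form inversion.)
δ = d·√(n/2) ⇒ n = 2(δ/d)² = 2 × (3.083 / 0.49)² = 79.18.
Round up to the next whole unit.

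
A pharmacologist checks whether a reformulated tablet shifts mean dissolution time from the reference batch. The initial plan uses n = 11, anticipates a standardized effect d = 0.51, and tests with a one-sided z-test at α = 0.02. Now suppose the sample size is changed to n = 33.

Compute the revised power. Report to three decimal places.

With n = 33: δ = d·√n = 0.51 × √33 = 2.9297. Critical value z_{0.02} = 2.054.
Revised power = Φ(δ − 2.054) = Φ(0.876) = 0.8095.

Power ≈ 0.809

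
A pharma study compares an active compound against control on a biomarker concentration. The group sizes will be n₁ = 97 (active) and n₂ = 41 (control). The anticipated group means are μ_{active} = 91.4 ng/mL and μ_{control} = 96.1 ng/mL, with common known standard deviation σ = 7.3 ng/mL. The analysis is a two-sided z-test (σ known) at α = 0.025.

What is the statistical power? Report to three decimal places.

Standardized effect: d = |μ_{active} − μ_{control}| / σ = |91.4 − 96.1| / 7.3 = 0.6438
Noncentrality parameter: δ = d / √(1/n₁ + 1/n₂) = 0.6438 / √(1/97 + 1/41) = 3.4563
Critical value for a two-sided test at α = 0.025: z_{α/2} = 2.241.
Power = Φ(δ − 2.241) + Φ(−δ − 2.241) = Φ(1.215) + Φ(-5.698) = 0.8878 + 0.0000 = 0.8878.

Power ≈ 0.888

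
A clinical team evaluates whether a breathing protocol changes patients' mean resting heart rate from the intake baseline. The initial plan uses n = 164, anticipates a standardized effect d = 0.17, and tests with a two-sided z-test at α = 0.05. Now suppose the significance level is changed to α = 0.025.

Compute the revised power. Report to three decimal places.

δ = d·√n = 0.17 × √164 = 2.1771 (unchanged). New critical value: z_{0.0125} = 2.241.
Revised power = Φ(δ − 2.241) + Φ(−δ − 2.241) = Φ(-0.064) + Φ(-4.418) = 0.4743 + 0.0000 = 0.4744.

Power ≈ 0.474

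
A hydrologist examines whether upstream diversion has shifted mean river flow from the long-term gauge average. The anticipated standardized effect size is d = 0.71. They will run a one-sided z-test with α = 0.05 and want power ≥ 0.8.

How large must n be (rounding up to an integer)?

n = 13

For power 0.8 need Φ(δ − z_{0.05}) = 0.8, so δ = z_{0.05} + z_{0.20} = 1.645 + 0.842 = 2.486.
δ = d·√n ⇒ n = (δ/d)² = (2.486 / 0.71)² = 12.26.
Rounding up, n = 13.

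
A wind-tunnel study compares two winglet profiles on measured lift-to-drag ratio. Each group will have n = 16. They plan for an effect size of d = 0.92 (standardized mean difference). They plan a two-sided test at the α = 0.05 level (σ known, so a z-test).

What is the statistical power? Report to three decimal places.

Power ≈ 0.740

Noncentrality parameter: δ = d·√(n/2) = 0.92 × √(16/2) = 2.6022
Two-sided α = 0.05 → critical value z_{0.025} = 1.960.
Power = Φ(δ − 1.960) + Φ(−δ − 1.960) = Φ(0.642) + Φ(-4.562) = 0.7396 + 0.0000 = 0.7396.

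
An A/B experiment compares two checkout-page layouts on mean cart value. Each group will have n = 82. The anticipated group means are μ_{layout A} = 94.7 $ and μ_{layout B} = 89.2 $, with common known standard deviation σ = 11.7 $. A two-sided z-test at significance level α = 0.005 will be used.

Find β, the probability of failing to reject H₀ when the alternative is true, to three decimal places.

Standardized effect: d = |μ_{layout A} − μ_{layout B}| / σ = |94.7 − 89.2| / 11.7 = 0.4701
Noncentrality parameter: δ = d·√(n/2) = 0.4701 × √(82/2) = 3.0100
Critical value for a two-sided test at α = 0.005: z_{α/2} = 2.807.
Power = Φ(δ − 2.807) + Φ(−δ − 2.807) = Φ(0.203) + Φ(-5.817) = 0.5804 + 0.0000 = 0.5804.
Type II error: β = 1 − power = 1 − 0.5804 = 0.4196.

β ≈ 0.420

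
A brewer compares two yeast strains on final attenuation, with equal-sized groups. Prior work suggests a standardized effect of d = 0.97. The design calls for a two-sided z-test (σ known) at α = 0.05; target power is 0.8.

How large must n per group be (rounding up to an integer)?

For power 0.8 need Φ(δ − z_{0.025}) = 0.8, so δ = z_{0.025} + z_{0.20} = 1.960 + 0.842 = 2.802.
(Ignoring the negligible lower-tail rejection probability gives the usual closed-form inversion.)
δ = d·√(n/2) ⇒ n = 2(δ/d)² = 2 × (2.802 / 0.97)² = 16.68.
Round up to the next whole unit.

n = 17 per group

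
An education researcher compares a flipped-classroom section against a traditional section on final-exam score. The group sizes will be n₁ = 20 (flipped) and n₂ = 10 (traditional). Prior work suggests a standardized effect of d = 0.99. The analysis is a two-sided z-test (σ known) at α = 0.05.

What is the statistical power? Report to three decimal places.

Noncentrality parameter: δ = d / √(1/n₁ + 1/n₂) = 0.99 / √(1/20 + 1/10) = 2.5562
Critical value for a two-sided test at α = 0.05: z_{α/2} = 1.960.
Power = Φ(δ − 1.960) + Φ(−δ − 1.960) = Φ(0.596) + Φ(-4.516) = 0.7245 + 0.0000 = 0.7245.

Power ≈ 0.724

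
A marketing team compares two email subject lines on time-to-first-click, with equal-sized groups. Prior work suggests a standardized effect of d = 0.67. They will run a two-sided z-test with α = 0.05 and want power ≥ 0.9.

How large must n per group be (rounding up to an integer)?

n = 47 per group

Set Φ(δ − 1.960) = 0.9; then δ − 1.960 = Φ⁻¹(0.9) = 1.282, giving δ = 3.242.
(Ignoring the negligible lower-tail rejection probability gives the usual closed-form inversion.)
δ = d·√(n/2) ⇒ n = 2(δ/d)² = 2 × (3.242 / 0.67)² = 46.81.
Rounding up, n = 47 per group.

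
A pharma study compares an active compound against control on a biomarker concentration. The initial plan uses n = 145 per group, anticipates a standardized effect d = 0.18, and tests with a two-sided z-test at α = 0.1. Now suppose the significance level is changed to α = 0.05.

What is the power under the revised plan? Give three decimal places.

δ = d·√(n/2) = 0.18 × √(145/2) = 1.5326 (unchanged). New critical value: z_{0.025} = 1.960.
Revised power = Φ(δ − 1.960) + Φ(−δ − 1.960) = Φ(-0.427) + Φ(-3.493) = 0.3346 + 0.0002 = 0.3348.

Power ≈ 0.335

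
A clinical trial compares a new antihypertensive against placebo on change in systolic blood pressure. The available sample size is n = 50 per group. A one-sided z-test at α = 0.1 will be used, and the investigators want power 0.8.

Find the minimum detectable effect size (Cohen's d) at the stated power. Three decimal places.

Required noncentrality: δ = z_{0.1} + z_{0.20} = 1.282 + 0.842 = 2.123.
δ = d·√(n/2) ⇒ d = δ/√(n/2) = 2.123/√(50/2) = 0.4246.

d ≈ 0.425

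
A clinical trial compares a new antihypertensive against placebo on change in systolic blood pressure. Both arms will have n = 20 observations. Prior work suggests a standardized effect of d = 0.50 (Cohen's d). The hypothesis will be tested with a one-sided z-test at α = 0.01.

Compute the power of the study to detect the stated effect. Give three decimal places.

Noncentrality parameter: δ = d·√(n/2) = 0.50 × √(20/2) = 1.5811
One-sided α = 0.01 → critical value z_{0.01} = 2.326.
Power = P(Z > 2.326 − δ) = Φ(-0.745) = 0.2281.

Power ≈ 0.228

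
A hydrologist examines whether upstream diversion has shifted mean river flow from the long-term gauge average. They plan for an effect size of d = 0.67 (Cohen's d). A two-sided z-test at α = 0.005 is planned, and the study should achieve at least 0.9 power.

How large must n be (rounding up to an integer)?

For power 0.9 need Φ(δ − z_{0.0025}) = 0.9, so δ = z_{0.0025} + z_{0.10} = 2.807 + 1.282 = 4.089.
(Ignoring the negligible lower-tail rejection probability gives the usual closed-form inversion.)
δ = d·√n ⇒ n = (δ/d)² = (4.089 / 0.67)² = 37.24.
Rounding up, n = 38.

n = 38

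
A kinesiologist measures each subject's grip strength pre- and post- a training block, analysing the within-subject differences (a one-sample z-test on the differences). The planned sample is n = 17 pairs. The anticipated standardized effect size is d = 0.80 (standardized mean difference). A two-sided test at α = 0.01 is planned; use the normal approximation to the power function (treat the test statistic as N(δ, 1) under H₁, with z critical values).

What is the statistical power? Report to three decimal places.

Power ≈ 0.765

Noncentrality parameter: λ = d·√n = 0.80 × √17 = 3.2985
Critical value for a two-sided test at α = 0.01: z_{α/2} = 2.576.
Power = Φ(λ − 2.576) + Φ(−λ − 2.576) = Φ(0.723) + Φ(-5.874) = 0.7651 + 0.0000 = 0.7651.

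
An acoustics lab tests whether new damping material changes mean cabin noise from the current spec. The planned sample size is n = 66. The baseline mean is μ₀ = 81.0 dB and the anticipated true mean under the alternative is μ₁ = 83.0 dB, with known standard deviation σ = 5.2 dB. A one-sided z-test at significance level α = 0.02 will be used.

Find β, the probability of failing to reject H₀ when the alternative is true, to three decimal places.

β ≈ 0.142

Standardized effect: d = |μ₁ − μ₀| / σ = |83.0 − 81.0| / 5.2 = 0.3846
Noncentrality parameter: δ = d·√n = 0.3846 × √66 = 3.1246
One-sided α = 0.02 → critical value z_{0.02} = 2.054.
Power = Φ(δ − 2.054) = Φ(1.071) = 0.8579.
Type II error: β = 1 − power = 1 − 0.8579 = 0.1421.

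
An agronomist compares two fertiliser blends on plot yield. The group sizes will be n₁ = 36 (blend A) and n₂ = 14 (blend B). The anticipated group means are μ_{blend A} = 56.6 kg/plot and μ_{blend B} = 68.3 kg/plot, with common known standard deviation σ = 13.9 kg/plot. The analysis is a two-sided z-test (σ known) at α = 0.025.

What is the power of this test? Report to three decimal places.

Standardized effect: d = |μ_{blend A} − μ_{blend B}| / σ = |56.6 − 68.3| / 13.9 = 0.8417
Noncentrality parameter: δ = d / √(1/n₁ + 1/n₂) = 0.8417 / √(1/36 + 1/14) = 2.6724
Two-sided α = 0.025 → critical value z_{0.0125} = 2.241.
Power = Φ(δ − 2.241) + Φ(−δ − 2.241) = Φ(0.431) + Φ(-4.914) = 0.6668 + 0.0000 = 0.6668.

Power ≈ 0.667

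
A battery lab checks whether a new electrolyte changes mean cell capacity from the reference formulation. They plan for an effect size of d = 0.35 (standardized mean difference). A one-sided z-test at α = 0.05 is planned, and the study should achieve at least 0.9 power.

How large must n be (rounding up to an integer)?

n = 70

Set Φ(δ − 1.645) = 0.9; then δ − 1.645 = Φ⁻¹(0.9) = 1.282, giving δ = 2.926.
δ = d·√n ⇒ n = (δ/d)² = (2.926 / 0.35)² = 69.91.
Round up to the next whole unit.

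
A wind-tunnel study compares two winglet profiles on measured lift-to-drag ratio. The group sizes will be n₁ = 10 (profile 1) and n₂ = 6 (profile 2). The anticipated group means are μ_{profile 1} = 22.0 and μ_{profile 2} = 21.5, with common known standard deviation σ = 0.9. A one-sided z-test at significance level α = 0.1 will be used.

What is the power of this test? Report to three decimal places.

Power ≈ 0.419

Standardized effect: d = |μ_{profile 1} − μ_{profile 2}| / σ = |22.0 − 21.5| / 0.9 = 0.5556
Noncentrality parameter: δ = d / √(1/n₁ + 1/n₂) = 0.5556 / √(1/10 + 1/6) = 1.0758
Critical value for a one-sided test at α = 0.1: z_α = 1.282.
Power = Φ(δ − 1.282) = Φ(-0.206) = 0.4185.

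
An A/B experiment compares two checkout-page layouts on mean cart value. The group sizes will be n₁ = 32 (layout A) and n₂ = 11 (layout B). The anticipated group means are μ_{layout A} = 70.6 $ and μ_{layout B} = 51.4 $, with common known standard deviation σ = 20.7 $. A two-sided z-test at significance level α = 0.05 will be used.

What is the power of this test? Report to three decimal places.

Power ≈ 0.756

Standardized effect: d = |μ_{layout A} − μ_{layout B}| / σ = |70.6 − 51.4| / 20.7 = 0.9275
Noncentrality parameter: δ = d / √(1/n₁ + 1/n₂) = 0.9275 / √(1/32 + 1/11) = 2.6538
Two-sided α = 0.05 → critical value z_{0.025} = 1.960.
Power = Φ(δ − 1.960) + Φ(−δ − 1.960) = Φ(0.694) + Φ(-4.614) = 0.7561 + 0.0000 = 0.7561.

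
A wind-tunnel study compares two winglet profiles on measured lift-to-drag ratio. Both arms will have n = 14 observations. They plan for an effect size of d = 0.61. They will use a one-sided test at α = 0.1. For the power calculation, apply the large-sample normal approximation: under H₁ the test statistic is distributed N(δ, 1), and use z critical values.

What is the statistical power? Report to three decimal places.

Noncentrality parameter: λ = d·√(n/2) = 0.61 × √(14/2) = 1.6139
One-sided α = 0.1 → critical value z_{0.1} = 1.282.
Power = P(Z > 1.282 − λ) = Φ(0.332) = 0.6302.

Power ≈ 0.630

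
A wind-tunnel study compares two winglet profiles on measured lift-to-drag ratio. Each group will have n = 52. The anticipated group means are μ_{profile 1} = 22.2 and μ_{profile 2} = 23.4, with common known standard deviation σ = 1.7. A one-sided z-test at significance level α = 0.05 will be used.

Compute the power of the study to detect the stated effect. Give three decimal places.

Power ≈ 0.975

Standardized effect: d = |μ_{profile 1} − μ_{profile 2}| / σ = |22.2 − 23.4| / 1.7 = 0.7059
Noncentrality parameter: δ = d·√(n/2) = 0.7059 × √(52/2) = 3.5993
Critical value for a one-sided test at α = 0.05: z_α = 1.645.
Power = Φ(δ − 1.645) = Φ(1.954) = 0.9747.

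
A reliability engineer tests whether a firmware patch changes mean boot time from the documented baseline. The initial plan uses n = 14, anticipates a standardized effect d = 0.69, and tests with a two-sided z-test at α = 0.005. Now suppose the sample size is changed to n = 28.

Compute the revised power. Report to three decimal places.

With n = 28: δ = d·√n = 0.69 × √28 = 3.6511. Critical value z_{0.0025} = 2.807.
Revised power = Φ(δ − 2.807) + Φ(−δ − 2.807) = Φ(0.844) + Φ(-6.458) = 0.8007 + 0.0000 = 0.8007.

Power ≈ 0.801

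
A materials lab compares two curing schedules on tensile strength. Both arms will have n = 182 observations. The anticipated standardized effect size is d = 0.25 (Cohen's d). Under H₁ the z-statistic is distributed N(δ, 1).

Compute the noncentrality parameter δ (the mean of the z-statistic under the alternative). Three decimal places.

δ ≈ 2.385

δ = d·√(n/2) = 0.25 × √(182/2) = 2.3848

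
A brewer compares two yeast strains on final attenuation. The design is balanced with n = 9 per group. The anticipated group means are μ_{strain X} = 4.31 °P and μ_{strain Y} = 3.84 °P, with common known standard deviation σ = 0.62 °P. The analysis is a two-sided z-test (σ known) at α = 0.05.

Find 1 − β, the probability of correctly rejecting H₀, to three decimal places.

Standardized effect: d = |μ_{strain X} − μ_{strain Y}| / σ = |4.31 − 3.84| / 0.62 = 0.7581
Noncentrality parameter: δ = d·√(n/2) = 0.7581 × √(9/2) = 1.6081
Critical value for a two-sided test at α = 0.05: z_{α/2} = 1.960.
Power = Φ(δ − 1.960) + Φ(−δ − 1.960) = Φ(-0.352) + Φ(-3.568) = 0.3625 + 0.0002 = 0.3626.

Power ≈ 0.363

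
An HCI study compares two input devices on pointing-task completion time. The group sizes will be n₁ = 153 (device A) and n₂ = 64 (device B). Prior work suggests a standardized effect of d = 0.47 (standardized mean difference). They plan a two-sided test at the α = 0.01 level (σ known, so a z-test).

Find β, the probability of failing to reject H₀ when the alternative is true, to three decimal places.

β ≈ 0.280

Noncentrality parameter: δ = d / √(1/n₁ + 1/n₂) = 0.47 / √(1/153 + 1/64) = 3.1572
Critical value for a two-sided test at α = 0.01: z_{α/2} = 2.576.
Power = Φ(δ − 2.576) + Φ(−δ − 2.576) = Φ(0.581) + Φ(-5.733) = 0.7195 + 0.0000 = 0.7195.
Type II error: β = 1 − power = 1 − 0.7195 = 0.2805.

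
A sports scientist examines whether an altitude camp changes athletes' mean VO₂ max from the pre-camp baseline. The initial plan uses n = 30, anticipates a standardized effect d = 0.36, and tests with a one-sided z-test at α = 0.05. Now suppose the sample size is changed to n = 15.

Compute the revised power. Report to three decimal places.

With n = 15: δ = d·√n = 0.36 × √15 = 1.3943. Critical value z_{0.05} = 1.645.
Revised power = P(Z > 1.645 − δ) = Φ(-0.251) = 0.4011.

Power ≈ 0.401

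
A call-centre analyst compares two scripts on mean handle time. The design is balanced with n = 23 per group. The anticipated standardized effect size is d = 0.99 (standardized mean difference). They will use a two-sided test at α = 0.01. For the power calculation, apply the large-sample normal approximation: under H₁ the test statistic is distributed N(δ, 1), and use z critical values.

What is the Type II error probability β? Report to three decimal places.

β ≈ 0.217

Noncentrality parameter: δ = d·√(n/2) = 0.99 × √(23/2) = 3.3573
Critical value for a two-sided test at α = 0.01: z_{α/2} = 2.576.
Power = Φ(δ − 2.576) + Φ(−δ − 2.576) = Φ(0.781) + Φ(-5.933) = 0.7827 + 0.0000 = 0.7827.
Type II error: β = 1 − power = 1 − 0.7827 = 0.2173.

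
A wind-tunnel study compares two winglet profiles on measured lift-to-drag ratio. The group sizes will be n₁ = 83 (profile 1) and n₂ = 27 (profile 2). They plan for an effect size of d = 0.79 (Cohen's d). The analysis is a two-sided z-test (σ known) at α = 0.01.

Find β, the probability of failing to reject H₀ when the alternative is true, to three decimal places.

Noncentrality parameter: δ = d / √(1/n₁ + 1/n₂) = 0.79 / √(1/83 + 1/27) = 3.5658
Two-sided α = 0.01 → critical value z_{0.005} = 2.576.
Power = Φ(δ − 2.576) + Φ(−δ − 2.576) = Φ(0.990) + Φ(-6.142) = 0.8389 + 0.0000 = 0.8389.
Type II error: β = 1 − power = 1 − 0.8389 = 0.1611.

β ≈ 0.161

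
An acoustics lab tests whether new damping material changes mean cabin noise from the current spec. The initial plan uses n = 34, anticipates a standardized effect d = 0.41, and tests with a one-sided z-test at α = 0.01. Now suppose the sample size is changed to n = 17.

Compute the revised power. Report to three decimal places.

With n = 17: δ = d·√n = 0.41 × √17 = 1.6905. Critical value z_{0.01} = 2.326.
Revised power = Φ(δ − 2.326) = Φ(-0.636) = 0.2624.

Power ≈ 0.262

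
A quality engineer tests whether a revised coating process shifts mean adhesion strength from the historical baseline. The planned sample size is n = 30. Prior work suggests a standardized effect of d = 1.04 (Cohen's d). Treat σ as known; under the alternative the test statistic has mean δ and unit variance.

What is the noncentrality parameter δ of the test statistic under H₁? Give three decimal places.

δ ≈ 5.696

The noncentrality parameter scales effect size by the design's sample-size factor: δ = d·√n = 1.04 × √30 = 5.6963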